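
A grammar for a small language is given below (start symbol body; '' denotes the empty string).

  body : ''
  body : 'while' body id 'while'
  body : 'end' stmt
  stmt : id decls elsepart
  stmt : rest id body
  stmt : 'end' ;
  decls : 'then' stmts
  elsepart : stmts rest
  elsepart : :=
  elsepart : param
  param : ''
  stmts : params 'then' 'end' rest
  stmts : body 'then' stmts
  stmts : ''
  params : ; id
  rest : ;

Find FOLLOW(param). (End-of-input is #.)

In elsepart : param: param is at the end, add FOLLOW(elsepart) = { #, 'then', id }.
Union: FOLLOW(param) = { #, 'then', id }.

{ #, 'then', id }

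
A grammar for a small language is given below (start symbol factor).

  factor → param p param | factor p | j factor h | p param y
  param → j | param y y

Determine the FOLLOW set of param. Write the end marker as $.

{ $, h, p, y }

In factor → param p param: add FIRST(p param) = { p }.
In factor → param p param: param is at the end, add FOLLOW(factor) = { $, h, p }.
In factor → p param y: add FIRST(y) = { y }.
In param → param y y: add FIRST(y y) = { y }.
Union: FOLLOW(param) = { $, h, p, y }.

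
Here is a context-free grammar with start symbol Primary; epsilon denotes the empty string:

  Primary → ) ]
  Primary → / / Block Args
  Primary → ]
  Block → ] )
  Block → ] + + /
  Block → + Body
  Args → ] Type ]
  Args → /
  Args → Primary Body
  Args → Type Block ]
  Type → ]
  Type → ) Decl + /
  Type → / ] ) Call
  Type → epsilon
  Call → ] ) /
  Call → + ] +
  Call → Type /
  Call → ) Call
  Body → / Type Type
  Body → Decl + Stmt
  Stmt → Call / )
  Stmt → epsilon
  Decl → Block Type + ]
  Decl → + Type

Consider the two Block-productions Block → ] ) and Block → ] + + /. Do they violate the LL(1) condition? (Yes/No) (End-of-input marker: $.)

FIRST(] )) = { ] } and FIRST(] + + /) = { ] }.
Both contain ], so the two alternatives are not disjoint — LL(1) conflict.

Yes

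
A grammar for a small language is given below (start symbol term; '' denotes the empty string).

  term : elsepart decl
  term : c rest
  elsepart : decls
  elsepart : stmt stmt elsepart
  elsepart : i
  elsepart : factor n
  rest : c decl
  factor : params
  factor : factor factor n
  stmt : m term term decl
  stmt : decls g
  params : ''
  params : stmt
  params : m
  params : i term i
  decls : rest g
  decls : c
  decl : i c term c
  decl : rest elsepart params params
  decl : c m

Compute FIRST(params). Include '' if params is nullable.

params : '' contributes ''.
From params : stmt: add FIRST(stmt) = { c, m }.
params : m contributes {m}.
params : i term i contributes {i}.
Union: FIRST(params) = { c, i, m, '' }.

{ c, i, m, '' }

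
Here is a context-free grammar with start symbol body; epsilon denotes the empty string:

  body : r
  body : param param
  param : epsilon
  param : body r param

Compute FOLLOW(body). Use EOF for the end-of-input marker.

{ EOF, r }

body is the start symbol, so EOF ∈ FOLLOW(body).
In param : body r param: add FIRST(r param) = { r }.
Union: FOLLOW(body) = { EOF, r }.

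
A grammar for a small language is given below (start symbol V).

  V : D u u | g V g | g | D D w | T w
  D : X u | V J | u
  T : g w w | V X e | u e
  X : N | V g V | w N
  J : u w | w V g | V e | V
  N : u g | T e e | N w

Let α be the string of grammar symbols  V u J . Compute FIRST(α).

{ g, u, w }

Add FIRST(V) = { g, u, w }; V is not nullable, stop.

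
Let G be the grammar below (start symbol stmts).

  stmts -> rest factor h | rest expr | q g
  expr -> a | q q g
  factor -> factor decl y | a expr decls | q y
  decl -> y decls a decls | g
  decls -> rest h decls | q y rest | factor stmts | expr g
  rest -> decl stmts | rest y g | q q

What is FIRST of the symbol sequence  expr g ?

{ a, q }

Add FIRST(expr) = { a, q }; expr is not nullable, stop.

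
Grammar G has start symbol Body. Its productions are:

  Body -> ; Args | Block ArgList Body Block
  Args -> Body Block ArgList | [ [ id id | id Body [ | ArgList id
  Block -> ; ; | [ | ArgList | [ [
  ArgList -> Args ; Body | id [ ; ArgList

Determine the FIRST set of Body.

{ ;, [, id }

Body -> ; Args contributes {;}.
From Body -> Block ArgList Body Block: add FIRST(Block) = { ;, [, id }.
Union: FIRST(Body) = { ;, [, id }.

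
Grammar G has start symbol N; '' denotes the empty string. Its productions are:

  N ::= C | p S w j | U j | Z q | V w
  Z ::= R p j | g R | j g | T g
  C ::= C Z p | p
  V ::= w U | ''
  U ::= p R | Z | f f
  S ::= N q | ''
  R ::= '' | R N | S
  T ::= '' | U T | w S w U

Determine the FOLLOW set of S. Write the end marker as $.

In N ::= p S w j: add FIRST(w j) = { w }.
In R ::= S: S is at the end, add FOLLOW(R) = { f, g, j, p, q, w }.
In T ::= w S w U: add FIRST(w U) = { w }.
Union: FOLLOW(S) = { f, g, j, p, q, w }.

{ f, g, j, p, q, w }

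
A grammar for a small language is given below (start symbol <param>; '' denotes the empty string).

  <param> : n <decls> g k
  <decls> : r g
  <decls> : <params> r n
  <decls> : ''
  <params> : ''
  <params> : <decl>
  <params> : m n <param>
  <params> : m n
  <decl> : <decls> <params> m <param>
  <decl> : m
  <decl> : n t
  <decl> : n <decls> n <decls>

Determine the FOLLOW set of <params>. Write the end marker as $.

In <decls> : <params> r n: add FIRST(r n) = { r }.
In <decl> : <decls> <params> m <param>: add FIRST(m <param>) = { m }.
Union: FOLLOW(<params>) = { m, r }.

{ m, r }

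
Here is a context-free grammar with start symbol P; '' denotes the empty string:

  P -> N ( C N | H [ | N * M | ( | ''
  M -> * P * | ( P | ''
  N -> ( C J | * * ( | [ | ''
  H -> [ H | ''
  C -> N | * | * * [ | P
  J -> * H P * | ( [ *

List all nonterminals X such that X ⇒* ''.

Directly nullable (have an ''-production): P, M, N, H.
C -> N with every symbol nullable, so C is nullable.
No other nonterminal has a production whose RHS symbols are all nullable.

{ C, H, M, N, P }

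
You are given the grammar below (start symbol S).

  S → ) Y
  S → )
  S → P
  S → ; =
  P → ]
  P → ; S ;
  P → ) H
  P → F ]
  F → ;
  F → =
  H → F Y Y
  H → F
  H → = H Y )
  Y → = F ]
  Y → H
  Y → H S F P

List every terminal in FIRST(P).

P → ] contributes {]}.
P → ; S ; contributes {;}.
P → ) H contributes {)}.
From P → F ]: add FIRST(F) = { ;, = }.
Union: FIRST(P) = { ), ;, =, ] }.

{ ), ;, =, ] }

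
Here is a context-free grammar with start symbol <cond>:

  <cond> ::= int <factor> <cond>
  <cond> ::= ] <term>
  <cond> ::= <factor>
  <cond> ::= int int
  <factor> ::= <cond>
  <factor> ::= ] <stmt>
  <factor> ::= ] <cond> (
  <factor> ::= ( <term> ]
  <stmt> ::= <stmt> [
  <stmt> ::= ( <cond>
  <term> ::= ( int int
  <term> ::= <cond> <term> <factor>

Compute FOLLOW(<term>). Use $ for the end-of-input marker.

In <cond> ::= ] <term>: <term> is at the end, add FOLLOW(<cond>) = { $, (, [, ], int }.
In <factor> ::= ( <term> ]: add FIRST(]) = { ] }.
In <term> ::= <cond> <term> <factor>: add FIRST(<factor>) = { (, ], int }.
Union: FOLLOW(<term>) = { $, (, [, ], int }.

{ $, (, [, ], int }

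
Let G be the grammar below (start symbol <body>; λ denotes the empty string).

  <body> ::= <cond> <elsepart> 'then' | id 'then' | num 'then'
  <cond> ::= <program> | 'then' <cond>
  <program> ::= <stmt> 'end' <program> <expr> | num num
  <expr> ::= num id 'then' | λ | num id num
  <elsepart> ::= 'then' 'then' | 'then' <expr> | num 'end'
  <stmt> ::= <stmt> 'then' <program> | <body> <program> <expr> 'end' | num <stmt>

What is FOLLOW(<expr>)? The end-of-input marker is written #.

{ 'end', 'then', num }

In <program> ::= <stmt> 'end' <program> <expr>: <expr> is at the end, add FOLLOW(<program>) = { 'end', 'then', num }.
In <elsepart> ::= 'then' <expr>: <expr> is at the end, add FOLLOW(<elsepart>) = { 'then' }.
In <stmt> ::= <body> <program> <expr> 'end': add FIRST('end') = { 'end' }.
Union: FOLLOW(<expr>) = { 'end', 'then', num }.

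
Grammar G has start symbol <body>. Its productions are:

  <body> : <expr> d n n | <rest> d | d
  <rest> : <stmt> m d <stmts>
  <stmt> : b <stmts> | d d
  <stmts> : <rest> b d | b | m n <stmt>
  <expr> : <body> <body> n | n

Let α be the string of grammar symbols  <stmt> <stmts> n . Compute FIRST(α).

{ b, d }

Add FIRST(<stmt>) = { b, d }; <stmt> is not nullable, stop.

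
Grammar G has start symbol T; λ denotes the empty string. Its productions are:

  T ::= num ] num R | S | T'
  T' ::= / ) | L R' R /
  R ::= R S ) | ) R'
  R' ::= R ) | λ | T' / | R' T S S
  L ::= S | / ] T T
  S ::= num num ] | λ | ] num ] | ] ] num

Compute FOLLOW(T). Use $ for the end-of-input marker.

T is the start symbol, so $ ∈ FOLLOW(T).
In R' ::= R' T S S: add FIRST(S S)\{λ} = { ], num }.
  Since S S is nullable, also add FOLLOW(R') = { $, ), /, ], num }.
In L ::= / ] T T: add FIRST(T)\{λ} = { ), /, ], num }.
  Since T is nullable, also add FOLLOW(L) = { ), /, ], num }.
In L ::= / ] T T: T is at the end, add FOLLOW(L) = { ), /, ], num }.
Union: FOLLOW(T) = { $, ), /, ], num }.

{ $, ), /, ], num }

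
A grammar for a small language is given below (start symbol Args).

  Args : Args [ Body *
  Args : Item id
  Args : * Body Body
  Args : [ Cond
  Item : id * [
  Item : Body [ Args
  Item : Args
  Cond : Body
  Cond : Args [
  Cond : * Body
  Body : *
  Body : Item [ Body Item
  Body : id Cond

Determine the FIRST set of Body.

{ *, [, id }

Body : * contributes {*}.
From Body : Item [ Body Item: add FIRST(Item) = { *, [, id }.
Body : id Cond contributes {id}.
Union: FIRST(Body) = { *, [, id }.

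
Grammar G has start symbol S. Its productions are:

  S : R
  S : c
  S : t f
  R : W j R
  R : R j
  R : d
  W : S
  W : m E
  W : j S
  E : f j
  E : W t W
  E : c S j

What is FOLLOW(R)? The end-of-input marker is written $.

In S : R: R is at the end, add FOLLOW(S) = { $, j, t }.
In R : W j R: R is at the end, add FOLLOW(R) = { $, j, t }.
In R : R j: add FIRST(j) = { j }.
Union: FOLLOW(R) = { $, j, t }.

{ $, j, t }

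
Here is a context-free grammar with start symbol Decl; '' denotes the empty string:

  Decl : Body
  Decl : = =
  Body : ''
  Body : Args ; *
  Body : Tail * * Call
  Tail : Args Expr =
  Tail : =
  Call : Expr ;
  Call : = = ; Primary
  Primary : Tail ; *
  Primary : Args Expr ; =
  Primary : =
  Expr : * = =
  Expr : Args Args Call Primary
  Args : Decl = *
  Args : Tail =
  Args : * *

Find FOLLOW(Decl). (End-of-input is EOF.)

{ EOF, = }

Decl is the start symbol, so EOF ∈ FOLLOW(Decl).
In Args : Decl = *: add FIRST(= *) = { = }.
Union: FOLLOW(Decl) = { EOF, = }.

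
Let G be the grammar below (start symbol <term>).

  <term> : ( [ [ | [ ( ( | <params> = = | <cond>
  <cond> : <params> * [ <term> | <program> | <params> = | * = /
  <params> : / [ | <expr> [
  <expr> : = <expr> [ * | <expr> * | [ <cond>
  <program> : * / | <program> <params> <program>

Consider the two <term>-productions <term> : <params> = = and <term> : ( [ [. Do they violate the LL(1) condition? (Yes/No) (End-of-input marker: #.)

FIRST(<params> = =) = { /, =, [ } and FIRST(( [ [) = { ( }.
The FIRST sets are disjoint and neither alternative is nullable — no conflict.

No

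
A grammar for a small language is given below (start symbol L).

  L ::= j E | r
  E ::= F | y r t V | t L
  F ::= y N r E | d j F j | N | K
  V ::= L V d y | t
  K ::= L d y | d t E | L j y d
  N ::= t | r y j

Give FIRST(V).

From V ::= L V d y: add FIRST(L) = { j, r }.
V ::= t contributes {t}.
Union: FIRST(V) = { j, r, t }.

{ j, r, t }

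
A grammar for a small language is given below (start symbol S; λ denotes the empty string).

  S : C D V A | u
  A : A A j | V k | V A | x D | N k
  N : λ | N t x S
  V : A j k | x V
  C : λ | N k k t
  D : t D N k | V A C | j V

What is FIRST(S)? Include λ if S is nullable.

From S : C D V A: C nullable, take FIRST(C) ∪ FIRST(D) = { j, k, t, x }.
S : u contributes {u}.
Union: FIRST(S) = { j, k, t, u, x }.

{ j, k, t, u, x }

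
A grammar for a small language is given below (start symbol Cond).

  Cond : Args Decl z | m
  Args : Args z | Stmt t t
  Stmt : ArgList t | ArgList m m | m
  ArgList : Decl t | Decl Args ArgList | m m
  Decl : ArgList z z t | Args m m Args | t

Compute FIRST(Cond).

{ m, t }

From Cond : Args Decl z: add FIRST(Args) = { m, t }.
Cond : m contributes {m}.
Union: FIRST(Cond) = { m, t }.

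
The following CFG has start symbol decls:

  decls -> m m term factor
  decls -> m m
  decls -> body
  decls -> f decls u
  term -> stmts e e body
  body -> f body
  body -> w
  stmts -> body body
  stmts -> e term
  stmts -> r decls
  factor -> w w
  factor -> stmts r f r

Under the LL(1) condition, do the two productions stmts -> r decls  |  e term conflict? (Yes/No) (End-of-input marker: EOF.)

No

FIRST(r decls) = { r } and FIRST(e term) = { e }.
The FIRST sets are disjoint and neither alternative is nullable — no conflict.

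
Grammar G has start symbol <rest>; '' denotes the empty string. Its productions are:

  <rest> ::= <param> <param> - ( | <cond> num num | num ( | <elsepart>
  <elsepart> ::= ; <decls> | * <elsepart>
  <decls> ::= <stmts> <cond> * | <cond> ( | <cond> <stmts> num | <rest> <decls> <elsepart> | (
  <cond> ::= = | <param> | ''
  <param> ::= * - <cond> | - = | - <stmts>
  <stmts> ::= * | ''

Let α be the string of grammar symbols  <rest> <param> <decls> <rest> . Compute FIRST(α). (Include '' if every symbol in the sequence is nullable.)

{ *, -, ;, =, num }

Add FIRST(<rest>) = { *, -, ;, =, num }; <rest> is not nullable, stop.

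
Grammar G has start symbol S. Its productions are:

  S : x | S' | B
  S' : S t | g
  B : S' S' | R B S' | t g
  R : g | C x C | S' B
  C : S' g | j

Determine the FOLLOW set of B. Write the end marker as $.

{ $, g, j, t, x }

In S : B: B is at the end, add FOLLOW(S) = { $, t }.
In B : R B S': add FIRST(S') = { g, j, t, x }.
In R : S' B: B is at the end, add FOLLOW(R) = { g, j, t, x }.
Union: FOLLOW(B) = { $, g, j, t, x }.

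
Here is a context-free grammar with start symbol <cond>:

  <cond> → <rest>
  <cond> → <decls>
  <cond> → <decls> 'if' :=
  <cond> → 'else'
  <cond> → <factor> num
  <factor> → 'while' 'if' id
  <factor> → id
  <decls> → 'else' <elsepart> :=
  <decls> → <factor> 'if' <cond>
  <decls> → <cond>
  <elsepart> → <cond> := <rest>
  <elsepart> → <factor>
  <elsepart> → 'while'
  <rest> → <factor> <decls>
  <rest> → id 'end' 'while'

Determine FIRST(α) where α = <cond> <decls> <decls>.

Add FIRST(<cond>) = { 'else', 'while', id }; <cond> is not nullable, stop.

{ 'else', 'while', id }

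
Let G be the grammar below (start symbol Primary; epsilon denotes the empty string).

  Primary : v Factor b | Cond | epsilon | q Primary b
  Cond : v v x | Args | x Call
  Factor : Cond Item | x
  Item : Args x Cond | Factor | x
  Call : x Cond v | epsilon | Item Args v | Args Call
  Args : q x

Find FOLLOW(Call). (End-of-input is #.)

{ #, b, q, v, x }

In Cond : x Call: Call is at the end, add FOLLOW(Cond) = { #, b, q, v, x }.
In Call : Args Call: Call is at the end, add FOLLOW(Call) = { #, b, q, v, x }.
Union: FOLLOW(Call) = { #, b, q, v, x }.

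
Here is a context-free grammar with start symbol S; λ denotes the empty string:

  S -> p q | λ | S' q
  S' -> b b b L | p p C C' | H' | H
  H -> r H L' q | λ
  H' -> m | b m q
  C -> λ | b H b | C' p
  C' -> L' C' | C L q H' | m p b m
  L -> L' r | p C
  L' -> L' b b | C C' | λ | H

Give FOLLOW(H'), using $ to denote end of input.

In S' -> H': H' is at the end, add FOLLOW(S') = { q }.
In C' -> C L q H': H' is at the end, add FOLLOW(C') = { b, m, p, q, r }.
Union: FOLLOW(H') = { b, m, p, q, r }.

{ b, m, p, q, r }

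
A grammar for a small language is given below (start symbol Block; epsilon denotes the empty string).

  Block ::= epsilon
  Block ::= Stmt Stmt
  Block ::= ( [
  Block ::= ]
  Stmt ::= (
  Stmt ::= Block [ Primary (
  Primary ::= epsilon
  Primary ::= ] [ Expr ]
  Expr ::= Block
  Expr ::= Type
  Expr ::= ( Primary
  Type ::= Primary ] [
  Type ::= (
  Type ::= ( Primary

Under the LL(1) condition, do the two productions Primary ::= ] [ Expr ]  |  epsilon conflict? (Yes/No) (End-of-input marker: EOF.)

FIRST(] [ Expr ]) = { ] } and FIRST(epsilon) = { epsilon }.
The second alternative is nullable and FOLLOW(Primary) = { (, ] } shares ] with FIRST of the first — conflict.

Yes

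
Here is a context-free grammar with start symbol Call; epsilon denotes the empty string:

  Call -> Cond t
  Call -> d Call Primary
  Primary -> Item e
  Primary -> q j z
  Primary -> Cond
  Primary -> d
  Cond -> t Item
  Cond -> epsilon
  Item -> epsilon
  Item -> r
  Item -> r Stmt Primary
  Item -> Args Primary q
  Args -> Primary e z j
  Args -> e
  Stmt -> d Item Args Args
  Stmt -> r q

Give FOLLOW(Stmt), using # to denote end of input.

In Item -> r Stmt Primary: add FIRST(Primary)\{epsilon} = { d, e, q, r, t }.
  Since Primary is nullable, also add FOLLOW(Item) = { #, d, e, q, r, t }.
Union: FOLLOW(Stmt) = { #, d, e, q, r, t }.

{ #, d, e, q, r, t }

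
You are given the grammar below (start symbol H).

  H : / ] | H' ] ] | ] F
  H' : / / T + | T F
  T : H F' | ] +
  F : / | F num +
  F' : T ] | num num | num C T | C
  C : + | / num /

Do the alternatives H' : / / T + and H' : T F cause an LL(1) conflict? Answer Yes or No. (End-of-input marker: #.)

Yes

FIRST(/ / T +) = { / } and FIRST(T F) = { /, ] }.
Both contain /, so the two alternatives are not disjoint — LL(1) conflict.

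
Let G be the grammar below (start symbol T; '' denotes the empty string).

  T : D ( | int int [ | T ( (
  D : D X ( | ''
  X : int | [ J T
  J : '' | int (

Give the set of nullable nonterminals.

{ D, J }

Directly nullable (have an ''-production): D, J.
No other nonterminal has a production whose RHS symbols are all nullable.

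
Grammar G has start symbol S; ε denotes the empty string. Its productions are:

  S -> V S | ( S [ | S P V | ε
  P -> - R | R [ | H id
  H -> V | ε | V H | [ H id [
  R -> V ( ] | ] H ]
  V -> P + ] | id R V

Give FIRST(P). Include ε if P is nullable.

{ -, [, ], id }

P -> - R contributes {-}.
From P -> R [: add FIRST(R) = { -, [, ], id }.
From P -> H id: H nullable, take FIRST(H) ∪ {id} = { -, [, ], id }.
Union: FIRST(P) = { -, [, ], id }.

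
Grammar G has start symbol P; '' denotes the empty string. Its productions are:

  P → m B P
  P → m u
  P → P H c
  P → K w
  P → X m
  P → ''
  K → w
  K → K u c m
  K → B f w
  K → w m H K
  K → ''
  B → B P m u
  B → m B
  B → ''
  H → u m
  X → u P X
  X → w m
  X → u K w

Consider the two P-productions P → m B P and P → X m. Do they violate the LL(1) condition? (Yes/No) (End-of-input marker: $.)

FIRST(m B P) = { m } and FIRST(X m) = { u, w }.
The FIRST sets are disjoint and neither alternative is nullable — no conflict.

No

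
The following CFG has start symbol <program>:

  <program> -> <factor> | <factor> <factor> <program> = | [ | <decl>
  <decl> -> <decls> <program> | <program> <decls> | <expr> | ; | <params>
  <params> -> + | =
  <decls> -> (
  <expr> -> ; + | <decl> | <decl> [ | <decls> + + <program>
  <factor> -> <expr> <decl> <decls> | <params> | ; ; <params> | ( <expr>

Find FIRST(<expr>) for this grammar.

<expr> -> ; + contributes {;}.
From <expr> -> <decl>: add FIRST(<decl>) = { (, +, ;, =, [ }.
From <expr> -> <decl> [: add FIRST(<decl>) = { (, +, ;, =, [ }.
From <expr> -> <decls> + + <program>: add FIRST(<decls>) = { ( }.
Union: FIRST(<expr>) = { (, +, ;, =, [ }.

{ (, +, ;, =, [ }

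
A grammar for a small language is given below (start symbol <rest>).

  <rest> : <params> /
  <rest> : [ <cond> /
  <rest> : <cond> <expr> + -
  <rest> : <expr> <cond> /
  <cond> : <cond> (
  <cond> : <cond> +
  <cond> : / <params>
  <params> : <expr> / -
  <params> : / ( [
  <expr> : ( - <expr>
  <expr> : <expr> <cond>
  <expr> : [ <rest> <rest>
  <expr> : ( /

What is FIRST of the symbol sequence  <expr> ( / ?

{ (, [ }

Add FIRST(<expr>) = { (, [ }; <expr> is not nullable, stop.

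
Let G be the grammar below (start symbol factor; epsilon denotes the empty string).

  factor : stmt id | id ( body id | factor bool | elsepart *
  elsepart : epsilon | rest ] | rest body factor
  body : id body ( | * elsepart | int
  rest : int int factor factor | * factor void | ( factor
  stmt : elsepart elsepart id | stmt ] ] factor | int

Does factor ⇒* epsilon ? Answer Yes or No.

Nullable nonterminals: elsepart.
No production of factor has an RHS whose symbols are all nullable, so factor is not nullable.

No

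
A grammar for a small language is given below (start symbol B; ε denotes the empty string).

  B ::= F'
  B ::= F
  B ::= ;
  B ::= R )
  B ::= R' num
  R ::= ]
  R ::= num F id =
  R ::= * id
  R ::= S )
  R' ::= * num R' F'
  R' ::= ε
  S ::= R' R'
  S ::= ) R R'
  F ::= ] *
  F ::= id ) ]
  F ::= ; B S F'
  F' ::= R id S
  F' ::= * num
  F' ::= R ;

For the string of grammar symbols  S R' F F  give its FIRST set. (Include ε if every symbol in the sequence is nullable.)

{ ), *, ;, ], id }

Add FIRST(S)\{ε} = { ), * }; S is nullable, continue.
Add FIRST(R')\{ε} = { * }; R' is nullable, continue.
Add FIRST(F) = { ;, ], id }; F is not nullable, stop.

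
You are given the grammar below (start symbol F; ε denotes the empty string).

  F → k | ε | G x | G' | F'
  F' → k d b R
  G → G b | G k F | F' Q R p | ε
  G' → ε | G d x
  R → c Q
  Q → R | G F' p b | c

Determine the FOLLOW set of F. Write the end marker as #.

{ #, b, d, k, x }

F is the start symbol, so # ∈ FOLLOW(F).
In G → G k F: F is at the end, add FOLLOW(G) = { b, d, k, x }.
Union: FOLLOW(F) = { #, b, d, k, x }.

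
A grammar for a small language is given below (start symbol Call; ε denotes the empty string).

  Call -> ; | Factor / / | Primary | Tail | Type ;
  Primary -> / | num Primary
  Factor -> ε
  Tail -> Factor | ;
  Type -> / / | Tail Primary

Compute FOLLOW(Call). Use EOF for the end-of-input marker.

{ EOF }

Call is the start symbol, so EOF ∈ FOLLOW(Call).
Union: FOLLOW(Call) = { EOF }.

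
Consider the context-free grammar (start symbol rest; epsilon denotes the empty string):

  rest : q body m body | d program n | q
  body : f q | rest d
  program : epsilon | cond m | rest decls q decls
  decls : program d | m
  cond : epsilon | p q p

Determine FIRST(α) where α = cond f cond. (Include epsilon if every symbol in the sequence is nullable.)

{ f, p }

Add FIRST(cond)\{epsilon} = { p }; cond is nullable, continue.
f is a terminal; add {f} and stop.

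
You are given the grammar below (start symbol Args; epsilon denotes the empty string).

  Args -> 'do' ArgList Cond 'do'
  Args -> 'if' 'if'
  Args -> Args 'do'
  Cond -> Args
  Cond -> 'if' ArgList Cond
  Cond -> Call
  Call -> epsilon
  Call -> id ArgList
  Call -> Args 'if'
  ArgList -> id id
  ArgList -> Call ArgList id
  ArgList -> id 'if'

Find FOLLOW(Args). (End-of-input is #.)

Args is the start symbol, so # ∈ FOLLOW(Args).
In Args -> Args 'do': add FIRST('do') = { 'do' }.
In Cond -> Args: Args is at the end, add FOLLOW(Cond) = { 'do' }.
In Call -> Args 'if': add FIRST('if') = { 'if' }.
Union: FOLLOW(Args) = { #, 'do', 'if' }.

{ #, 'do', 'if' }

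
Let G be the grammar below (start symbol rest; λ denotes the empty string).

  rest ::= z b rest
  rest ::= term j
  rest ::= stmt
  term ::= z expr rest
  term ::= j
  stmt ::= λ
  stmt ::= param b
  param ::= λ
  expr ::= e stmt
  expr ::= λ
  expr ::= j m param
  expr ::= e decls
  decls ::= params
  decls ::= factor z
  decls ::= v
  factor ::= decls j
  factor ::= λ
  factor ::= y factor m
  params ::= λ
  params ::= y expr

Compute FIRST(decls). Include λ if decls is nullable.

From decls ::= params: add FIRST(params) = { y, λ } (including λ since params is nullable).
From decls ::= factor z: factor nullable, take FIRST(factor) ∪ {z} = { j, v, y, z }.
decls ::= v contributes {v}.
Union: FIRST(decls) = { j, v, y, z, λ }.

{ j, v, y, z, λ }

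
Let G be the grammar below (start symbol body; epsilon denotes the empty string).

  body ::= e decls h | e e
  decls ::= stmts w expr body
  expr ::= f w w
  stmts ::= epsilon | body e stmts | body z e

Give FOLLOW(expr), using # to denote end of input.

{ e }

In decls ::= stmts w expr body: add FIRST(body) = { e }.
Union: FOLLOW(expr) = { e }.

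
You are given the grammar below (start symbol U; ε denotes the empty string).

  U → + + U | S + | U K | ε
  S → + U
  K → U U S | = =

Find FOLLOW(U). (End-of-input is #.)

{ #, +, = }

U is the start symbol, so # ∈ FOLLOW(U).
In U → + + U: U is at the end, add FOLLOW(U) = { #, +, = }.
In U → U K: add FIRST(K) = { +, = }.
In S → + U: U is at the end, add FOLLOW(S) = { #, +, = }.
In K → U U S: add FIRST(U S) = { +, = }.
In K → U U S: add FIRST(S) = { + }.
Union: FOLLOW(U) = { #, +, = }.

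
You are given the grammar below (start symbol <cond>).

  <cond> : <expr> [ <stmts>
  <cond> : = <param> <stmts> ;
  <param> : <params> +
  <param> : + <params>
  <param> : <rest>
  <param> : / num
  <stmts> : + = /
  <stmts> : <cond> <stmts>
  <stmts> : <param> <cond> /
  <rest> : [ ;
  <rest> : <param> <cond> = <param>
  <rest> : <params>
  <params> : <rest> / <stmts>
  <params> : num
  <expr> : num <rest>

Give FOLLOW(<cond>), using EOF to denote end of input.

{ EOF, +, /, =, [, num }

<cond> is the start symbol, so EOF ∈ FOLLOW(<cond>).
In <stmts> : <cond> <stmts>: add FIRST(<stmts>) = { +, /, =, [, num }.
In <stmts> : <param> <cond> /: add FIRST(/) = { / }.
In <rest> : <param> <cond> = <param>: add FIRST(= <param>) = { = }.
Union: FOLLOW(<cond>) = { EOF, +, /, =, [, num }.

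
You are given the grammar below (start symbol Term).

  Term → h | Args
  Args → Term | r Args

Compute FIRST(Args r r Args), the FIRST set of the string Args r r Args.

Add FIRST(Args) = { h, r }; Args is not nullable, stop.

{ h, r }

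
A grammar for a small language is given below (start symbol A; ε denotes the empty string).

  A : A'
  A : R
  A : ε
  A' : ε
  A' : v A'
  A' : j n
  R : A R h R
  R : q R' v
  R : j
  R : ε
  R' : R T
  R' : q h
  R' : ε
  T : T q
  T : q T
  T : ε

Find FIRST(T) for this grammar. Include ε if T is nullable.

{ q, ε }

From T : T q: T nullable, take FIRST(T) ∪ {q} = { q }.
T : q T contributes {q}.
T : ε contributes ε.
Union: FIRST(T) = { q, ε }.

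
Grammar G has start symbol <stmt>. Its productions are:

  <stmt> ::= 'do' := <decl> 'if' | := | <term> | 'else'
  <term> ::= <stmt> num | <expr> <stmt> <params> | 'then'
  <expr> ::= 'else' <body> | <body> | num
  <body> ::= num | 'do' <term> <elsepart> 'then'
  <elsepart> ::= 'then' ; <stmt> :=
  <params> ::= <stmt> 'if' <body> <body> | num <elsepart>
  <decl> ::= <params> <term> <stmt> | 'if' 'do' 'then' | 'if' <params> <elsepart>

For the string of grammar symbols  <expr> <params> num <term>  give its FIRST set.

Add FIRST(<expr>) = { 'do', 'else', num }; <expr> is not nullable, stop.

{ 'do', 'else', num }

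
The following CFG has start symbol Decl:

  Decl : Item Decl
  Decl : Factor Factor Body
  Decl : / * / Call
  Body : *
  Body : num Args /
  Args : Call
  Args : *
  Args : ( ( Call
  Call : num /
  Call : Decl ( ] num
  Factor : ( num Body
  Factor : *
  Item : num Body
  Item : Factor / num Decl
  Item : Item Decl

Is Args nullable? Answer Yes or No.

No nonterminal in this grammar is nullable.
No production of Args has an RHS whose symbols are all nullable, so Args is not nullable.

No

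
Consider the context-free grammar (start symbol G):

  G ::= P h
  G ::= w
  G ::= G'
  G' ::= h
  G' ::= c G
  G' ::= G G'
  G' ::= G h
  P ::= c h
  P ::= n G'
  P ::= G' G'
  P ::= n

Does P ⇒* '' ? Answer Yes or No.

No nonterminal in this grammar is nullable.
No production of P has an RHS whose symbols are all nullable, so P is not nullable.

No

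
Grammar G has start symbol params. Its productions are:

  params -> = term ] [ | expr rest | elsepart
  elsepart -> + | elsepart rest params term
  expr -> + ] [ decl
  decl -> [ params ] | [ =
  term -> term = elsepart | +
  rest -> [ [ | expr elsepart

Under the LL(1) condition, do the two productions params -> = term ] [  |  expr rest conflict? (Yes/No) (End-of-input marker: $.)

FIRST(= term ] [) = { = } and FIRST(expr rest) = { + }.
The FIRST sets are disjoint and neither alternative is nullable — no conflict.

No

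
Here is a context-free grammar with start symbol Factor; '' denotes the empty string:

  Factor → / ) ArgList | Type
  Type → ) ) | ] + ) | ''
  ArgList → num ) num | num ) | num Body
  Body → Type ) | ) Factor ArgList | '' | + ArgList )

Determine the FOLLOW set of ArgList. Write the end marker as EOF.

In Factor → / ) ArgList: ArgList is at the end, add FOLLOW(Factor) = { EOF, num }.
In Body → ) Factor ArgList: ArgList is at the end, add FOLLOW(Body) = { EOF, ), num }.
In Body → + ArgList ): add FIRST()) = { ) }.
Union: FOLLOW(ArgList) = { EOF, ), num }.

{ EOF, ), num }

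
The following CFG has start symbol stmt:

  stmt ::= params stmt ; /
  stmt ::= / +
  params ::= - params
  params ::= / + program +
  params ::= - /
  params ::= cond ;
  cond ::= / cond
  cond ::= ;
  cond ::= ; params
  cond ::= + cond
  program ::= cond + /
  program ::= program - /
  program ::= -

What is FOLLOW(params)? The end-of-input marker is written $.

In stmt ::= params stmt ; /: add FIRST(stmt ; /) = { +, -, /, ; }.
In params ::= - params: params is at the end, add FOLLOW(params) = { +, -, /, ; }.
In cond ::= ; params: params is at the end, add FOLLOW(cond) = { +, ; }.
Union: FOLLOW(params) = { +, -, /, ; }.

{ +, -, /, ; }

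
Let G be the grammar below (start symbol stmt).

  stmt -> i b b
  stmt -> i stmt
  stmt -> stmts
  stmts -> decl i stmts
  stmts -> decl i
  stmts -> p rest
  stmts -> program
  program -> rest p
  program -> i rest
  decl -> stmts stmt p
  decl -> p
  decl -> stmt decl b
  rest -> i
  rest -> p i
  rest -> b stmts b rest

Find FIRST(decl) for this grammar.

From decl -> stmts stmt p: add FIRST(stmts) = { b, i, p }.
decl -> p contributes {p}.
From decl -> stmt decl b: add FIRST(stmt) = { b, i, p }.
Union: FIRST(decl) = { b, i, p }.

{ b, i, p }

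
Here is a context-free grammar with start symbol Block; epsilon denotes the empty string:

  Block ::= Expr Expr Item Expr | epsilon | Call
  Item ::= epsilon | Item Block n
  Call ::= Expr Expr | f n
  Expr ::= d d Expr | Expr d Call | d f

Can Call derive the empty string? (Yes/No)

No

Nullable nonterminals: Block, Item.
No production of Call has an RHS whose symbols are all nullable, so Call is not nullable.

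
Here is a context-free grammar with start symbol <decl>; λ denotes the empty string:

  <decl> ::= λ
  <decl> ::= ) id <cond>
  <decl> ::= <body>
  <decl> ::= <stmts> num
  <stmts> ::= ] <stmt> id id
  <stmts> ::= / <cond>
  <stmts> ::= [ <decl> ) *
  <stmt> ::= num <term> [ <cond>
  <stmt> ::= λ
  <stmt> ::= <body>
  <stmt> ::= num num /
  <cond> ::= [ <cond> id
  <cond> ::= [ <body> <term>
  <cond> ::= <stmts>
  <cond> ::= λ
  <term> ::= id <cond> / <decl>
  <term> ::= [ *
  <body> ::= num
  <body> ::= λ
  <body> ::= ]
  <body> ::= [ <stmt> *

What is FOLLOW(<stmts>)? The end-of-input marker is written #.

{ #, ), *, /, [, id, num }

In <decl> ::= <stmts> num: add FIRST(num) = { num }.
In <cond> ::= <stmts>: <stmts> is at the end, add FOLLOW(<cond>) = { #, ), *, /, [, id, num }.
Union: FOLLOW(<stmts>) = { #, ), *, /, [, id, num }.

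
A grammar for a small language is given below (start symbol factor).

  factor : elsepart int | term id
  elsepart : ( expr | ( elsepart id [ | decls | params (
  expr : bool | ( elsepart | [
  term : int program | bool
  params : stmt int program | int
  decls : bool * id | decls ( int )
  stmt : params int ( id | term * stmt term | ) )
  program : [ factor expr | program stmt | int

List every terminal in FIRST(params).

From params : stmt int program: add FIRST(stmt) = { ), bool, int }.
params : int contributes {int}.
Union: FIRST(params) = { ), bool, int }.

{ ), bool, int }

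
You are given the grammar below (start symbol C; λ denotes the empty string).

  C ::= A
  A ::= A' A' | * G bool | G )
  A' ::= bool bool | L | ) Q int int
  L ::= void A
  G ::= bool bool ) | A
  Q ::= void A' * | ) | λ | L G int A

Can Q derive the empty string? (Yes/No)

Q has an λ-production, so Q ⇒ λ.

Yes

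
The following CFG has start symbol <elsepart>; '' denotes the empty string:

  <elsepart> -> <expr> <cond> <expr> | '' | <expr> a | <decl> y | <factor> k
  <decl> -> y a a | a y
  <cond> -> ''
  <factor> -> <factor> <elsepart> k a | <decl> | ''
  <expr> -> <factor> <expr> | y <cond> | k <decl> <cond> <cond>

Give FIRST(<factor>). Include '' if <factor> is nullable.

{ a, k, y, '' }

From <factor> -> <factor> <elsepart> k a: <factor>, <elsepart> nullable, take FIRST(<factor>) ∪ FIRST(<elsepart>) ∪ {k} = { a, k, y }.
From <factor> -> <decl>: add FIRST(<decl>) = { a, y }.
<factor> -> '' contributes ''.
Union: FIRST(<factor>) = { a, k, y, '' }.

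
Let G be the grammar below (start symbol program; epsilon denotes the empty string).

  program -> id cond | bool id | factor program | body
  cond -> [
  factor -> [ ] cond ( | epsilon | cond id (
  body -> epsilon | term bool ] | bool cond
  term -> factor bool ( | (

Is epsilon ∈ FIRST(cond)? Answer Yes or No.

Nullable nonterminals: body, factor, program.
No production of cond has an RHS whose symbols are all nullable, so cond is not nullable.

No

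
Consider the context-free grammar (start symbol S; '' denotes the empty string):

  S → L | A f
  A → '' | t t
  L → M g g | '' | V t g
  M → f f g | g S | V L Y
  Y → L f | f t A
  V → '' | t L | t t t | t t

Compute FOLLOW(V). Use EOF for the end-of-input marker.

{ f, g, t }

In L → V t g: add FIRST(t g) = { t }.
In M → V L Y: add FIRST(L Y) = { f, g, t }.
Union: FOLLOW(V) = { f, g, t }.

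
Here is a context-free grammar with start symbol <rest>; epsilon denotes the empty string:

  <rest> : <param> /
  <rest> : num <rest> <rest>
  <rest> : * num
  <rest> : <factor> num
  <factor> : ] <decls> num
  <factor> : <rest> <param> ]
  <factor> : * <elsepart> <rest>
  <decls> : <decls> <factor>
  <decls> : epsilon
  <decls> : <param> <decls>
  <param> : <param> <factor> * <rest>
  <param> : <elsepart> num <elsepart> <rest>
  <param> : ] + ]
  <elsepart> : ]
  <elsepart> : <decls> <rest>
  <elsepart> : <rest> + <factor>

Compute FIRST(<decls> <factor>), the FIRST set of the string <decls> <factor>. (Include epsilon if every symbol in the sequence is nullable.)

{ *, ], num }

Add FIRST(<decls>)\{epsilon} = { *, ], num }; <decls> is nullable, continue.
Add FIRST(<factor>) = { *, ], num }; <factor> is not nullable, stop.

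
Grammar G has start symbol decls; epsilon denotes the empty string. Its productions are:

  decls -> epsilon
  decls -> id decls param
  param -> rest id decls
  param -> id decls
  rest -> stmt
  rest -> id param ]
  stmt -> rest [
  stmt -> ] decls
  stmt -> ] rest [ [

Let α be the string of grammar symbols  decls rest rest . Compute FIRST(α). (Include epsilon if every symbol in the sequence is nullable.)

Add FIRST(decls)\{epsilon} = { id }; decls is nullable, continue.
Add FIRST(rest) = { ], id }; rest is not nullable, stop.

{ ], id }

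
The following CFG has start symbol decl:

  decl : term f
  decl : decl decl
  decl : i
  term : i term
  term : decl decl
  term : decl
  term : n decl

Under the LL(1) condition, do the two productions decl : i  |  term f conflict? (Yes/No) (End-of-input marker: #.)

FIRST(i) = { i } and FIRST(term f) = { i, n }.
Both contain i, so the two alternatives are not disjoint — LL(1) conflict.

Yes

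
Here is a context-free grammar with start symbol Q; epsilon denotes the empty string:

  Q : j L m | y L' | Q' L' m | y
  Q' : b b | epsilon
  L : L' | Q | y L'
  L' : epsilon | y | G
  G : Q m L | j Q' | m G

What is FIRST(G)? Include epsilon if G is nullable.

From G : Q m L: add FIRST(Q) = { b, j, m, y }.
G : j Q' contributes {j}.
G : m G contributes {m}.
Union: FIRST(G) = { b, j, m, y }.

{ b, j, m, y }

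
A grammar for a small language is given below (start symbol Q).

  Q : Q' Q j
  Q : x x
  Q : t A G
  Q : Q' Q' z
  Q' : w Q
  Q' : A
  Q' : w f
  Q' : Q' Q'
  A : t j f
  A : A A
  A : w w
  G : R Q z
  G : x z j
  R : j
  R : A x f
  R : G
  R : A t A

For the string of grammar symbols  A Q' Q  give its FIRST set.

{ t, w }

Add FIRST(A) = { t, w }; A is not nullable, stop.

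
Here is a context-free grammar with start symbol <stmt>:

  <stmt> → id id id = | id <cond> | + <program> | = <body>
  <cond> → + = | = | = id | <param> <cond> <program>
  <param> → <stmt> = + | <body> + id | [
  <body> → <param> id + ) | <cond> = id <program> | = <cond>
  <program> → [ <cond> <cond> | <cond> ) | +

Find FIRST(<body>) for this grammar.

From <body> → <param> id + ): add FIRST(<param>) = { +, =, [, id }.
From <body> → <cond> = id <program>: add FIRST(<cond>) = { +, =, [, id }.
<body> → = <cond> contributes {=}.
Union: FIRST(<body>) = { +, =, [, id }.

{ +, =, [, id }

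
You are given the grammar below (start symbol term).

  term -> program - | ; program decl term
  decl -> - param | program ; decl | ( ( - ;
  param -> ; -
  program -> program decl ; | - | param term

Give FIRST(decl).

decl -> - param contributes {-}.
From decl -> program ; decl: add FIRST(program) = { -, ; }.
decl -> ( ( - ; contributes {(}.
Union: FIRST(decl) = { (, -, ; }.

{ (, -, ; }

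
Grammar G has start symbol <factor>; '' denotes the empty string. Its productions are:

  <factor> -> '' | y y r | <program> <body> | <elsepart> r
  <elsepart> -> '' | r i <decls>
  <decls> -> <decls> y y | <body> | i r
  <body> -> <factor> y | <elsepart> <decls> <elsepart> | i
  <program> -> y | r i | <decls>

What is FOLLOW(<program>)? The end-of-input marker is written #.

In <factor> -> <program> <body>: add FIRST(<body>) = { i, r, y }.
Union: FOLLOW(<program>) = { i, r, y }.

{ i, r, y }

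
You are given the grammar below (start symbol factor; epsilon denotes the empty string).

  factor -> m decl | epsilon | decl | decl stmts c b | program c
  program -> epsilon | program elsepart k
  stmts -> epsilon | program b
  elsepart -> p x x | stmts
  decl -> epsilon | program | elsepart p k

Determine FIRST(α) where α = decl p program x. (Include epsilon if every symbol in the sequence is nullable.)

Add FIRST(decl)\{epsilon} = { b, k, p }; decl is nullable, continue.
p is a terminal; add {p} and stop.

{ b, k, p }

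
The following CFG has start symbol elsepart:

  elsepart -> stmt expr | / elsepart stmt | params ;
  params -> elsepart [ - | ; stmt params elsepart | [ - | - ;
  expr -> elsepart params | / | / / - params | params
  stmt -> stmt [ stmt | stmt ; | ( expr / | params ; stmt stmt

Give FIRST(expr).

{ (, -, /, ;, [ }

From expr -> elsepart params: add FIRST(elsepart) = { (, -, /, ;, [ }.
expr -> / contributes {/}.
expr -> / / - params contributes {/}.
From expr -> params: add FIRST(params) = { (, -, /, ;, [ }.
Union: FIRST(expr) = { (, -, /, ;, [ }.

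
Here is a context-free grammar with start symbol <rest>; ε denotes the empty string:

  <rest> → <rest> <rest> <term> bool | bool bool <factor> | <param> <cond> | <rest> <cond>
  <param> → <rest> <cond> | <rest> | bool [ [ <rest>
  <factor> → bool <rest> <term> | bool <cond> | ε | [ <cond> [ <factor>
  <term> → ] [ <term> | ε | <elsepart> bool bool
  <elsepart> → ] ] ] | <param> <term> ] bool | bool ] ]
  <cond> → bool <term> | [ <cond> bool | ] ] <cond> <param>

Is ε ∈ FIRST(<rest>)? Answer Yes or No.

No

Nullable nonterminals: <factor>, <term>.
No production of <rest> has an RHS whose symbols are all nullable, so <rest> is not nullable.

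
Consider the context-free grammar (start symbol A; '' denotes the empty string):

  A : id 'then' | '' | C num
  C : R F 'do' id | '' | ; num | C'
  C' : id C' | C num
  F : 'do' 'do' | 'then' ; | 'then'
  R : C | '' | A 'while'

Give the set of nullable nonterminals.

Directly nullable (have an ''-production): A, C, R.
No other nonterminal has a production whose RHS symbols are all nullable.

{ A, C, R }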